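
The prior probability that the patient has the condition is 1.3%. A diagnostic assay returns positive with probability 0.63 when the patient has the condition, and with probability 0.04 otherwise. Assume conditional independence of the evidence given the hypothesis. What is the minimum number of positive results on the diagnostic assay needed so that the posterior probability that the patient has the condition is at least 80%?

Prior odds: 0.013 ÷ 0.987 = 13/987.
Likelihood ratio of a positive result = 0.63/0.04 = 15.75.
Target posterior odds = 0.8/0.2 = 4.
Require 15.75ⁿ ≥ 4 ÷ (13/987) = 3948/13.
15.75² = 248.0625 falls short of 3948/13 but 15.75³ = 3906.984375 reaches it, so n = 3.

3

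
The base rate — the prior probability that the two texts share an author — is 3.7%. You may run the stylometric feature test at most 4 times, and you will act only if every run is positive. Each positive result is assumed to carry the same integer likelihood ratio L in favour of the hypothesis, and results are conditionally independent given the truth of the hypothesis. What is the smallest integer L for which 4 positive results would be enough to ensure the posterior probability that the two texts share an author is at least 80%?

Prior odds = 0.037/0.963 = 37/963.
Target odds = 0.8/0.2 = 4.
Need L⁴ ≥ 4 ÷ (37/963) = 3852/37.
3⁴ = 81 < 3852/37 ≤ 256 = 4⁴, so L = 4.

4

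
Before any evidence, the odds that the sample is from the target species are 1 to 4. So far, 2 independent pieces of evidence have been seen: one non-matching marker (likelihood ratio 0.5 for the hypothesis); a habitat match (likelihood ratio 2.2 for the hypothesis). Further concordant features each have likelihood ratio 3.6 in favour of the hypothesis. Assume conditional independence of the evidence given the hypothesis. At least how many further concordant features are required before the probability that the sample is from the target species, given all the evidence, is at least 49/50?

Prior odds = 0.25.
Combined Bayes factor of the evidence already in hand = 0.5 × 2.2 = 1.1.
Odds after that evidence = 0.25 × 1.1 = 0.275.
Target odds = 0.98/0.02 = 49.
Need 3.6ⁿ ≥ 49 ÷ 0.275 = 1960/11.
3.6⁴ = 167.9616 falls short of 1960/11 but 3.6⁵ = 604.66176 reaches it, so n = 5.

5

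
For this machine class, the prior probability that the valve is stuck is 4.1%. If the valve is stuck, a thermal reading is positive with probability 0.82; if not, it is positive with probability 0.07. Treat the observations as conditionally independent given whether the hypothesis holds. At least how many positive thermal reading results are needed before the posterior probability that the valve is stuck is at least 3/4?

2

Prior odds = 0.041/0.959 = 41/959.
Likelihood ratio of a positive = 0.82/0.07 = 82/7.
Target posterior odds = 0.75/0.25 = 3.
Need (41/959) × (82/7)ⁿ ≥ 3, i.e. (82/7)ⁿ ≥ 2877/41.
(82/7)¹ = 82/7 falls short of 2877/41 but (82/7)² = 6724/49 reaches it, so n = 2.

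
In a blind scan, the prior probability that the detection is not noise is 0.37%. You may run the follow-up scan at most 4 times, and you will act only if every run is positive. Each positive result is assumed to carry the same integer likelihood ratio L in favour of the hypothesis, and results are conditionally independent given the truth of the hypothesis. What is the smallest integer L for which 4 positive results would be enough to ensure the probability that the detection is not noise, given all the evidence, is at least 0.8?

6

Prior odds = 0.0037/0.9963 = 37/9963.
Target odds = 0.8/0.2 = 4.
Need L⁴ ≥ 4 ÷ (37/9963) = 39852/37.
5⁴ = 625 < 39852/37 ≤ 1296 = 6⁴, so L = 6.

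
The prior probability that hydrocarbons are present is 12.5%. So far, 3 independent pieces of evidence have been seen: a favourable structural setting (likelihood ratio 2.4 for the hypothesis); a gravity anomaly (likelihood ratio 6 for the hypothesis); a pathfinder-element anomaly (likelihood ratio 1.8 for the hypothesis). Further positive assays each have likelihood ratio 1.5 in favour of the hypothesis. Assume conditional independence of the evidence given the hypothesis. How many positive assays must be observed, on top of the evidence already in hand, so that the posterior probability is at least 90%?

3

Prior odds = 0.125/0.875 = 1/7.
Combined Bayes factor of the evidence already in hand = 2.4 × 6 × 1.8 = 25.92.
Odds after that evidence = (1/7) × 25.92 = 648/175.
Target odds = 0.9/0.1 = 9.
Need 1.5ⁿ ≥ 9 ÷ (648/175) = 175/72.
1.5² = 2.25 falls short of 175/72 but 1.5³ = 3.375 reaches it, so n = 3.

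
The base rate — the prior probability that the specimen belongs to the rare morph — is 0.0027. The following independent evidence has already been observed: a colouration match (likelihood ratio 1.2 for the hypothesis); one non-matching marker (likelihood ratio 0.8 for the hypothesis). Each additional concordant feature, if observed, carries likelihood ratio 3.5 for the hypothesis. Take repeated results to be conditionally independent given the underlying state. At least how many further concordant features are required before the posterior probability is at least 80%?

6

Prior odds = 0.0027/0.9973 = 27/9973.
Combined Bayes factor of the evidence already in hand = 1.2 × 0.8 = 0.96.
Odds after that evidence = (27/9973) × 0.96 = 648/249325.
Target odds = 0.8/0.2 = 4.
Need 3.5ⁿ ≥ 4 ÷ (648/249325) = 249325/162.
3.5⁵ = 525.21875 falls short of 249325/162 but 3.5⁶ = 1838.265625 reaches it, so n = 6.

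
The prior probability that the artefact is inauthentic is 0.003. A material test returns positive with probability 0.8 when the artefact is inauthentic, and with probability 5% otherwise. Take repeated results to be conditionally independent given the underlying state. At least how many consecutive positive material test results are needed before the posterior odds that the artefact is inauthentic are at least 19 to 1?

4

Prior odds = 0.003/0.997 = 3/997.
Likelihood ratio of a positive result = 0.8/0.05 = 16.
Target odds = 19.
Need (3/997) × 16ⁿ ≥ 19, i.e. 16ⁿ ≥ 18943/3.
16³ = 4096 falls short of 18943/3 but 16⁴ = 65536 reaches it, so n = 4.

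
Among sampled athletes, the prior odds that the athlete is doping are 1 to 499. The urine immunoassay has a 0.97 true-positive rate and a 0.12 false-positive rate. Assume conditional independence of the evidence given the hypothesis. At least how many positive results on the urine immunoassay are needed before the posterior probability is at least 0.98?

5

Prior odds = 1/499.
Likelihood ratio of a positive result = 0.97/0.12 = 97/12.
Target posterior odds = 0.98/0.02 = 49.
Require (97/12)ⁿ ≥ 49 ÷ (1/499) = 24451.
(97/12)⁴ = 88529281/20736 falls short of 24451 but (97/12)⁵ ≈34510.6 reaches it, so n = 5.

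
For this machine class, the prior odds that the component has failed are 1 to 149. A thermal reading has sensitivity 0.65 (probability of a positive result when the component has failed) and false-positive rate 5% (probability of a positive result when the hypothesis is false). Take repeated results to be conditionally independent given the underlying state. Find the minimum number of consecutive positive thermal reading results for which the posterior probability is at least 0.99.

Prior odds = 1/149.
Likelihood ratio of a positive result = 0.65/0.05 = 13.
Target posterior odds = 0.99/0.01 = 99.
Need (1/149) × 13ⁿ ≥ 99, i.e. 13ⁿ ≥ 14751.
13³ = 2197 falls short of 14751 but 13⁴ = 28561 reaches it, so n = 4.

4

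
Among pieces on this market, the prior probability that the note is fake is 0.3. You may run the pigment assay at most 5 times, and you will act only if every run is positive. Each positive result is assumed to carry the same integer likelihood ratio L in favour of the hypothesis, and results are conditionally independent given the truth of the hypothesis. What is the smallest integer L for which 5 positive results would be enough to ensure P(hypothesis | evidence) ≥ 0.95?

Prior odds = 0.3/0.7 = 3/7.
Target odds = 0.95/0.05 = 19.
Need L⁵ ≥ 19 ÷ (3/7) = 133/3.
2⁵ = 32 < 133/3 ≤ 243 = 3⁵, so L = 3.

3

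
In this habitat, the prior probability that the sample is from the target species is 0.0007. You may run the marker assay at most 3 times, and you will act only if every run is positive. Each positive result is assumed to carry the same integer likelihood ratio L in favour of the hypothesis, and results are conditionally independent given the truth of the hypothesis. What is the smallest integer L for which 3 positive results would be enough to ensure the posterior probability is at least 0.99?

53

Prior odds = 0.0007/0.9993 = 7/9993.
Target odds = 0.99/0.01 = 99.
Need L³ ≥ 99 ÷ (7/9993) = 989307/7.
52³ = 140608 < 989307/7 ≤ 148877 = 53³, so L = 53.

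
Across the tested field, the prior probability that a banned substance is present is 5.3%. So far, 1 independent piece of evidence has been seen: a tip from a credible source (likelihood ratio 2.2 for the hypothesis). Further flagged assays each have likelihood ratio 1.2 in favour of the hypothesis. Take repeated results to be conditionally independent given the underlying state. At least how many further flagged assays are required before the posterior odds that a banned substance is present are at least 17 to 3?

22

Prior odds = 0.053/0.947 = 53/947.
Bayes factor of the evidence already in hand = 2.2.
Odds after that evidence = (53/947) × 2.2 = 583/4735.
Target odds = 17/3.
Need 1.2ⁿ ≥ 17/3 ÷ (583/4735) = 80495/1749.
1.2²¹ ≈46.0051 falls short of 80495/1749 but 1.2²² ≈55.2061 reaches it, so n = 22.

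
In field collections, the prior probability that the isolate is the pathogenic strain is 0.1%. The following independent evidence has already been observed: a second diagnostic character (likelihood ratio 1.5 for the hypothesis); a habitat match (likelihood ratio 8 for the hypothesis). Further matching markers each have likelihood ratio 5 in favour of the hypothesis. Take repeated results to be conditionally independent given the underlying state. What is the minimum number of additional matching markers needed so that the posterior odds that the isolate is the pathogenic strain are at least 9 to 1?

Prior odds = 0.001/0.999 = 1/999.
Combined Bayes factor of the evidence already in hand = 1.5 × 8 = 12.
Odds after that evidence = (1/999) × 12 = 4/333.
Target odds = 9.
Need 5ⁿ ≥ 9 ÷ (4/333) = 749.25.
5⁴ = 625 falls short of 749.25 but 5⁵ = 3125 reaches it, so n = 5.

5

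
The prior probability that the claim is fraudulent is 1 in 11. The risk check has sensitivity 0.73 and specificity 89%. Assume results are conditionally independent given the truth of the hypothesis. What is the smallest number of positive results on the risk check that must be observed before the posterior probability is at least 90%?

Prior odds: (1/11) ÷ (10/11) = 0.1.
False-positive rate = 1 − 0.89 = 0.11; likelihood ratio of a positive = 0.73/0.11 = 73/11.
Target posterior odds = 0.9/0.1 = 9.
Need 0.1 × (73/11)ⁿ ≥ 9, i.e. (73/11)ⁿ ≥ 90.
(73/11)² = 5329/121 falls short of 90 but (73/11)³ = 389017/1331 reaches it, so n = 3.

3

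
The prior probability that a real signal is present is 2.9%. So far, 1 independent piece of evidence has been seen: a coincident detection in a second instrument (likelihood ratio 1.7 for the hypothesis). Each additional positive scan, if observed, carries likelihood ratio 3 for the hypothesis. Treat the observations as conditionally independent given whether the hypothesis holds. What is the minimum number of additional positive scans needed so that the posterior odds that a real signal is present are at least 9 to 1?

5

Prior odds = 0.029/0.971 = 29/971.
Bayes factor of the evidence already in hand = 1.7.
Odds after that evidence = (29/971) × 1.7 = 493/9710.
Target odds = 9.
Need 3ⁿ ≥ 9 ÷ (493/9710) = 87390/493.
3⁴ = 81 falls short of 87390/493 but 3⁵ = 243 reaches it, so n = 5.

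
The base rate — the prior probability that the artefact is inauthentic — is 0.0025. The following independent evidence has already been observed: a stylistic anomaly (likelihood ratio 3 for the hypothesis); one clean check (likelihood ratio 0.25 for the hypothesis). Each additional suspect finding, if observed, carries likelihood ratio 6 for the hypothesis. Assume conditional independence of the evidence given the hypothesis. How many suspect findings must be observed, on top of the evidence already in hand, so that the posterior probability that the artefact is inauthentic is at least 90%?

Prior odds = 0.0025/0.9975 = 1/399.
Combined Bayes factor of the evidence already in hand = 3 × 0.25 = 0.75.
Odds after that evidence = (1/399) × 0.75 = 1/532.
Target odds = 0.9/0.1 = 9.
Need 6ⁿ ≥ 9 ÷ (1/532) = 4788.
6⁴ = 1296 falls short of 4788 but 6⁵ = 7776 reaches it, so n = 5.

5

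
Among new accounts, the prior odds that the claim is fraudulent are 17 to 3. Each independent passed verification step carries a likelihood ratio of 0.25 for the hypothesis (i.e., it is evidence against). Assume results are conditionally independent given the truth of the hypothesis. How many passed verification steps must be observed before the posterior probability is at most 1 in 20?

Prior odds = 17/3.
Likelihood ratio per passed verification step = 0.25.
Target odds: 0.05 ÷ 0.95 = 1/19.
Require 0.25ⁿ ≤ 1/19 ÷ (17/3) = 3/323.
0.25³ = 0.015625 is still above 3/323 but 0.25⁴ = 0.00390625 is at or below it, so n = 4.

4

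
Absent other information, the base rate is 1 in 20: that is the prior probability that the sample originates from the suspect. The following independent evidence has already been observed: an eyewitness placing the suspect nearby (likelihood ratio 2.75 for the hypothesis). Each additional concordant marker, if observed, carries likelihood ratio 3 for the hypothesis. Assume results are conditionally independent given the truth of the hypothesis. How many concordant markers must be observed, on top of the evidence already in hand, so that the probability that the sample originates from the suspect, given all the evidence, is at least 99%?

6

Prior odds = 0.05/0.95 = 1/19.
Bayes factor of the evidence already in hand = 2.75.
Odds after that evidence = (1/19) × 2.75 = 11/76.
Target odds = 0.99/0.01 = 99.
Need 3ⁿ ≥ 99 ÷ (11/76) = 684.
3⁵ = 243 falls short of 684 but 3⁶ = 729 reaches it, so n = 6.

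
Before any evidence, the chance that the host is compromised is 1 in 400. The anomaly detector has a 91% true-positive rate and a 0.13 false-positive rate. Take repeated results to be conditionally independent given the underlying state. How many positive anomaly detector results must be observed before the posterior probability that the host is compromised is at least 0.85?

4

Prior odds: 0.0025 ÷ 0.9975 = 1/399.
Likelihood ratio of a positive result = 0.91/0.13 = 7.
Target odds: 0.85 ÷ 0.15 = 17/3.
Require 7ⁿ ≥ 17/3 ÷ (1/399) = 2261.
7³ = 343 falls short of 2261 but 7⁴ = 2401 reaches it, so n = 4.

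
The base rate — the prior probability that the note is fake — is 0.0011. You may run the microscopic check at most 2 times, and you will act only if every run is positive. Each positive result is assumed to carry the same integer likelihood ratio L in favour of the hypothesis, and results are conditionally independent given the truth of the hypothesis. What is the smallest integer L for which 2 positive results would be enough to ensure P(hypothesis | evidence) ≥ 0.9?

91

Prior odds = 0.0011/0.9989 = 11/9989.
Target odds = 0.9/0.1 = 9.
Need L² ≥ 9 ÷ (11/9989) = 89901/11.
90² = 8100 < 89901/11 ≤ 8281 = 91², so L = 91.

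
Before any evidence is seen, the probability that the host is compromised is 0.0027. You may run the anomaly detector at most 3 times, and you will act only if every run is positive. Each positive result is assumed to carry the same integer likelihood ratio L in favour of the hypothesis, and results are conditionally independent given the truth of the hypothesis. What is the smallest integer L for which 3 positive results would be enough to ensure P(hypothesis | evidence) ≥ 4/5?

Prior odds = 0.0027/0.9973 = 27/9973.
Target odds = 0.8/0.2 = 4.
Need L³ ≥ 4 ÷ (27/9973) = 39892/27.
11³ = 1331 < 39892/27 ≤ 1728 = 12³, so L = 12.

12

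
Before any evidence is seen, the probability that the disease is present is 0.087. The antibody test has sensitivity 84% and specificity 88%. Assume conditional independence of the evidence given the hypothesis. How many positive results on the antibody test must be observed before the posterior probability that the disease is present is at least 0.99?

4

Prior odds = 0.087/0.913 = 87/913.
False-positive rate = 1 − 0.88 = 0.12; likelihood ratio of a positive = 0.84/0.12 = 7.
Target odds: 0.99 ÷ 0.01 = 99.
Need (87/913) × 7ⁿ ≥ 99, i.e. 7ⁿ ≥ 30129/29.
7³ = 343 falls short of 30129/29 but 7⁴ = 2401 reaches it, so n = 4.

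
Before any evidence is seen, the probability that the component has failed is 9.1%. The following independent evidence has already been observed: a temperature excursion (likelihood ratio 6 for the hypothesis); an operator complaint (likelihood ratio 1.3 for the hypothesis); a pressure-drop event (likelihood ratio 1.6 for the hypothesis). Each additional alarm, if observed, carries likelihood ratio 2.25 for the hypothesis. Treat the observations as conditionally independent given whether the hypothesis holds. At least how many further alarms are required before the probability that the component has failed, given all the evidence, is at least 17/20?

2

Prior odds = 0.091/0.909 = 91/909.
Combined Bayes factor of the evidence already in hand = 6 × 1.3 × 1.6 = 12.48.
Odds after that evidence = (91/909) × 12.48 = 9464/7575.
Target odds = 0.85/0.15 = 17/3.
Need 2.25ⁿ ≥ 17/3 ÷ (9464/7575) = 42925/9464.
2.25¹ = 2.25 falls short of 42925/9464 but 2.25² = 5.0625 reaches it, so n = 2.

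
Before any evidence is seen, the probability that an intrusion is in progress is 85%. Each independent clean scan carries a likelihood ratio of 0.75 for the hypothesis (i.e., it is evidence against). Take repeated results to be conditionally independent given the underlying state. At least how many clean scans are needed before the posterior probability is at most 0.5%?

25

Prior odds: 0.85 ÷ 0.15 = 17/3.
Likelihood ratio per clean scan = 0.75.
Target posterior odds = 0.005/0.995 = 1/199.
Need (17/3) × 0.75ⁿ ≤ 1/199, i.e. 0.75ⁿ ≤ 3/3383.
0.75²⁴ ≈0.00100339 is still above 3/3383 but 0.75²⁵ ≈0.000752543 is at or below it, so n = 25.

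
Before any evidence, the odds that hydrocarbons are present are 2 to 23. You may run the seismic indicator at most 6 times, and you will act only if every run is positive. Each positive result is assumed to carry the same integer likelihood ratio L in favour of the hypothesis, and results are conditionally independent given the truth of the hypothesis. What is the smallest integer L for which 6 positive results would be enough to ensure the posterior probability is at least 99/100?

4

Prior odds = 2/23.
Target odds = 0.99/0.01 = 99.
Need L⁶ ≥ 99 ÷ (2/23) = 1138.5.
3⁶ = 729 < 1138.5 ≤ 4096 = 4⁶, so L = 4.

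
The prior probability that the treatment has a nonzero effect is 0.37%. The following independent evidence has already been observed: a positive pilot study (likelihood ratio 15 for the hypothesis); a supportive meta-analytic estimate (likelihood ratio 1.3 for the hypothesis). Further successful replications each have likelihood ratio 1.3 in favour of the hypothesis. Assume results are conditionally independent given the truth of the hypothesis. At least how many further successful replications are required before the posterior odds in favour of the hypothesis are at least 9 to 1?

Prior odds = 0.0037/0.9963 = 37/9963.
Combined Bayes factor of the evidence already in hand = 15 × 1.3 = 19.5.
Odds after that evidence = (37/9963) × 19.5 = 481/6642.
Target odds = 9.
Need 1.3ⁿ ≥ 9 ÷ (481/6642) = 59778/481.
1.3¹⁸ ≈112.455 falls short of 59778/481 but 1.3¹⁹ ≈146.192 reaches it, so n = 19.

19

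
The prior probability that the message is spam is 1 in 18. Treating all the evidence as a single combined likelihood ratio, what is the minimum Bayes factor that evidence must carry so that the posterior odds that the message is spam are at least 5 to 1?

Prior odds = (1/18)/(17/18) = 1/17.
Target odds = 5.
Required Bayes factor = 5 ÷ (1/17) = 85.

85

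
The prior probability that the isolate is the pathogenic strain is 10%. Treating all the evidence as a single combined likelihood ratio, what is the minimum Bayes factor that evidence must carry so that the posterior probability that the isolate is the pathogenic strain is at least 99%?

Prior odds = 0.1/0.9 = 1/9.
Target odds = 0.99/0.01 = 99.
Required Bayes factor = 99 ÷ (1/9) = 891.

891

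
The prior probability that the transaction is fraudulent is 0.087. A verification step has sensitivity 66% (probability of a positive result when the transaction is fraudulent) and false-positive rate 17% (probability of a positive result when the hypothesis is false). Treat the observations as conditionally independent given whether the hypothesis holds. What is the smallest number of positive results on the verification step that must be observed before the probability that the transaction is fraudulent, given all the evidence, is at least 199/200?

Prior odds: 0.087 ÷ 0.913 = 87/913.
Likelihood ratio of a positive result = 0.66/0.17 = 66/17.
Target posterior odds = 0.995/0.005 = 199.
Need (87/913) × (66/17)ⁿ ≥ 199, i.e. (66/17)ⁿ ≥ 181687/87.
(66/17)⁵ ≈882.013 falls short of 181687/87 but (66/17)⁶ ≈3424.29 reaches it, so n = 6.

6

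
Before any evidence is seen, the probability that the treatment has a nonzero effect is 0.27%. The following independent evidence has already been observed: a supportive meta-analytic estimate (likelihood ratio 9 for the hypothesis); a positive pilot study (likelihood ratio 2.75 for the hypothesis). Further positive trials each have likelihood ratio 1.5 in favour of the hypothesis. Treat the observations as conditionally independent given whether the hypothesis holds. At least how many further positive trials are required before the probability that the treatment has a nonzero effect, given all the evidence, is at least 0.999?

Prior odds = 0.0027/0.9973 = 27/9973.
Combined Bayes factor of the evidence already in hand = 9 × 2.75 = 24.75.
Odds after that evidence = (27/9973) × 24.75 = 2673/39892.
Target odds = 0.999/0.001 = 999.
Need 1.5ⁿ ≥ 999 ÷ (2673/39892) = 1476004/99.
1.5²³ ≈11222.7 falls short of 1476004/99 but 1.5²⁴ ≈16834.1 reaches it, so n = 24.

24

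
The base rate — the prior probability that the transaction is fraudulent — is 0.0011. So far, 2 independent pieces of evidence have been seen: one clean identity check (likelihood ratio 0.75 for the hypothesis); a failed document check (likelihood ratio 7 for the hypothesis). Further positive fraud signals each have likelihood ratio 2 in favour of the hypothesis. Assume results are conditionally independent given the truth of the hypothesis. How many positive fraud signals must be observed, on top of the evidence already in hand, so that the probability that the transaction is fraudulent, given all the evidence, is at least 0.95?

Prior odds = 0.0011/0.9989 = 11/9989.
Combined Bayes factor of the evidence already in hand = 0.75 × 7 = 5.25.
Odds after that evidence = (11/9989) × 5.25 = 33/5708.
Target odds = 0.95/0.05 = 19.
Need 2ⁿ ≥ 19 ÷ (33/5708) = 108452/33.
2¹¹ = 2048 falls short of 108452/33 but 2¹² = 4096 reaches it, so n = 12.

12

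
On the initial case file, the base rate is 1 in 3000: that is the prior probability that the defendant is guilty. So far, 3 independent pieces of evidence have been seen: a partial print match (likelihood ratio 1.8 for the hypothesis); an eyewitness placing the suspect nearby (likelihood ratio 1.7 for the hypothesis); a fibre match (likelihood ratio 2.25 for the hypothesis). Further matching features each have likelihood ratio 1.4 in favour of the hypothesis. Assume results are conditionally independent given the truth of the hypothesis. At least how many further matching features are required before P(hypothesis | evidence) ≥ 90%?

25

Prior odds = (1/3000)/(2999/3000) = 1/2999.
Combined Bayes factor of the evidence already in hand = 1.8 × 1.7 × 2.25 = 6.885.
Odds after that evidence = (1/2999) × 6.885 = 1377/599800.
Target odds = 0.9/0.1 = 9.
Need 1.4ⁿ ≥ 9 ÷ (1377/599800) = 599800/153.
1.4²⁴ ≈3214.2 falls short of 599800/153 but 1.4²⁵ ≈4499.88 reaches it, so n = 25.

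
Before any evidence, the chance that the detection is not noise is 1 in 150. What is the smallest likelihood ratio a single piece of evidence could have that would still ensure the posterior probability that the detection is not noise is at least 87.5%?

Prior odds = (1/150)/(149/150) = 1/149.
Target odds = 0.875/0.125 = 7.
Required Bayes factor = 7 ÷ (1/149) = 1043.

1043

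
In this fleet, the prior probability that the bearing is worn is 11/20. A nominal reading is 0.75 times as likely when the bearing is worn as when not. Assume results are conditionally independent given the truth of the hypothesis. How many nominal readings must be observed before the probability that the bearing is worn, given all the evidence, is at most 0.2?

Prior odds = 0.55/0.45 = 11/9.
Likelihood ratio per nominal reading = 0.75.
Target odds: 0.2 ÷ 0.8 = 0.25.
Need (11/9) × 0.75ⁿ ≤ 0.25, i.e. 0.75ⁿ ≤ 9/44.
0.75⁵ = 243/1024 is still above 9/44 but 0.75⁶ = 729/4096 is at or below it, so n = 6.

6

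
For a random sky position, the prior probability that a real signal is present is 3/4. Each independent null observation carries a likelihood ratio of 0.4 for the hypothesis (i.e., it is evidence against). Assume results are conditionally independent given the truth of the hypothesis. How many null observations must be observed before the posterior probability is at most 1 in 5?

3

Prior odds = 0.75/0.25 = 3.
Likelihood ratio per null observation = 0.4.
Target posterior odds = 0.2/0.8 = 0.25.
Require 0.4ⁿ ≤ 0.25 ÷ 3 = 1/12.
0.4² = 0.16 is still above 1/12 but 0.4³ = 0.064 is at or below it, so n = 3.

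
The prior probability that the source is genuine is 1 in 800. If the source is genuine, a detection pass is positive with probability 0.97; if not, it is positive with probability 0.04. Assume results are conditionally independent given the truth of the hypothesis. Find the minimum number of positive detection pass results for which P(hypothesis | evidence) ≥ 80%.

Prior odds: 0.00125 ÷ 0.99875 = 1/799.
Likelihood ratio of a positive = 0.97/0.04 = 24.25.
Target odds: 0.8 ÷ 0.2 = 4.
Need (1/799) × 24.25ⁿ ≥ 4, i.e. 24.25ⁿ ≥ 3196.
24.25² = 588.0625 falls short of 3196 but 24.25³ = 912673/64 reaches it, so n = 3.

3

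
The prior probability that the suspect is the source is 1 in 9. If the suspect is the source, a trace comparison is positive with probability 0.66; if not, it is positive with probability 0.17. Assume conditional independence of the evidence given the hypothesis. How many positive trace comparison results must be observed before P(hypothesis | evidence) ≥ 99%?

Prior odds = (1/9)/(8/9) = 0.125.
Likelihood ratio of a positive = 0.66/0.17 = 66/17.
Target odds: 0.99 ÷ 0.01 = 99.
Require (66/17)ⁿ ≥ 99 ÷ 0.125 = 792.
(66/17)⁴ = 18974736/83521 falls short of 792 but (66/17)⁵ ≈882.013 reaches it, so n = 5.

5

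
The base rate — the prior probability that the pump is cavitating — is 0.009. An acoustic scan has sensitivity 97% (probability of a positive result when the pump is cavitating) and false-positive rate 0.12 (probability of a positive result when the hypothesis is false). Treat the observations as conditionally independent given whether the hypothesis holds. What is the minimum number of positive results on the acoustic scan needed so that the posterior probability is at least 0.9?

Prior odds: 0.009 ÷ 0.991 = 9/991.
Likelihood ratio of a positive result = 0.97/0.12 = 97/12.
Target odds: 0.9 ÷ 0.1 = 9.
Require (97/12)ⁿ ≥ 9 ÷ (9/991) = 991.
(97/12)³ = 912673/1728 falls short of 991 but (97/12)⁴ = 88529281/20736 reaches it, so n = 4.

4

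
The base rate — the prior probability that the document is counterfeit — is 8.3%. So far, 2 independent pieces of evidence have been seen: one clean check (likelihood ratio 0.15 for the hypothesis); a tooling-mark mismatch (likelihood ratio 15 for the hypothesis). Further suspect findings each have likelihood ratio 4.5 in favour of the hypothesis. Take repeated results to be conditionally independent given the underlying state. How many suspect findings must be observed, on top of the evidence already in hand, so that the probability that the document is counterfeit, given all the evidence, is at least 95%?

4

Prior odds = 0.083/0.917 = 83/917.
Combined Bayes factor of the evidence already in hand = 0.15 × 15 = 2.25.
Odds after that evidence = (83/917) × 2.25 = 747/3668.
Target odds = 0.95/0.05 = 19.
Need 4.5ⁿ ≥ 19 ÷ (747/3668) = 69692/747.
4.5³ = 91.125 falls short of 69692/747 but 4.5⁴ = 410.0625 reaches it, so n = 4.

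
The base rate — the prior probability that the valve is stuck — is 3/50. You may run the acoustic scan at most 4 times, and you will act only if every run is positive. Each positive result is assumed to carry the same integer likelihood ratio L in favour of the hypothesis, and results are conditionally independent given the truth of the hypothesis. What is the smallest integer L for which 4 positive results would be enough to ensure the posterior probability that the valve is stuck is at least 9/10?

Prior odds = 0.06/0.94 = 3/47.
Target odds = 0.9/0.1 = 9.
Need L⁴ ≥ 9 ÷ (3/47) = 141.
3⁴ = 81 < 141 ≤ 256 = 4⁴, so L = 4.

4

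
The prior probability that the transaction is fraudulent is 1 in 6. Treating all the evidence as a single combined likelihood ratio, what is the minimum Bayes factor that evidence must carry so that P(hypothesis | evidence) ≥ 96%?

120

Prior odds = (1/6)/(5/6) = 0.2.
Target odds = 0.96/0.04 = 24.
Required Bayes factor = 24 ÷ 0.2 = 120.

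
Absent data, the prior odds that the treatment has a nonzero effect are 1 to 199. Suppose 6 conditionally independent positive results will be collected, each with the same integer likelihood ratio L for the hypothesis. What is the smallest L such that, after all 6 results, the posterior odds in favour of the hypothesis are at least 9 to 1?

4

Prior odds = 1/199.
Target odds = 9.
Need L⁶ ≥ 9 ÷ (1/199) = 1791.
3⁶ = 729 < 1791 ≤ 4096 = 4⁶, so L = 4.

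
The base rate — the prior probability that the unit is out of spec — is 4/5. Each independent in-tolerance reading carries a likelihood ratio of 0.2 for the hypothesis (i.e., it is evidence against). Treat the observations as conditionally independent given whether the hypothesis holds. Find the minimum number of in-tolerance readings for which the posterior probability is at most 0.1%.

6

Prior odds = 0.8/0.2 = 4.
Likelihood ratio per in-tolerance reading = 0.2.
Target odds: 0.001 ÷ 0.999 = 1/999.
Require 0.2ⁿ ≤ 1/999 ÷ 4 = 1/3996.
0.2⁵ = 0.00032 is still above 1/3996 but 0.2⁶ = 1/15625 is at or below it, so n = 6.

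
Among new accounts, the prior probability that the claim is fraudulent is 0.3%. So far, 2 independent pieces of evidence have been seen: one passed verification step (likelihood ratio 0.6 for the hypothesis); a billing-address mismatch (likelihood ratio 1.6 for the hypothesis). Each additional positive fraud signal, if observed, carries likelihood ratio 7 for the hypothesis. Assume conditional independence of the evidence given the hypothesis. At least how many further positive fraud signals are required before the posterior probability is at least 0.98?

6

Prior odds = 0.003/0.997 = 3/997.
Combined Bayes factor of the evidence already in hand = 0.6 × 1.6 = 0.96.
Odds after that evidence = (3/997) × 0.96 = 72/24925.
Target odds = 0.98/0.02 = 49.
Need 7ⁿ ≥ 49 ÷ (72/24925) = 1221325/72.
7⁵ = 16807 falls short of 1221325/72 but 7⁶ = 117649 reaches it, so n = 6.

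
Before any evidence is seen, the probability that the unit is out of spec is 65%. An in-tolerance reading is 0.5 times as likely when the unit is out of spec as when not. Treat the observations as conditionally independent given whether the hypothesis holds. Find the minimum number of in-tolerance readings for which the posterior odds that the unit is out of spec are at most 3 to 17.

Prior odds: 0.65 ÷ 0.35 = 13/7.
Likelihood ratio per in-tolerance reading = 0.5.
Target odds = 3/17.
Require 0.5ⁿ ≤ 3/17 ÷ (13/7) = 21/221.
0.5³ = 0.125 is still above 21/221 but 0.5⁴ = 0.0625 is at or below it, so n = 4.

4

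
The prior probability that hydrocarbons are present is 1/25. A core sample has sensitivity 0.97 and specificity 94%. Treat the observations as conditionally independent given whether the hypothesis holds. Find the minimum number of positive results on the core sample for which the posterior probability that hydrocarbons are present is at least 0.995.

4

Prior odds: 0.04 ÷ 0.96 = 1/24.
False-positive rate = 1 − 0.94 = 0.06; likelihood ratio of a positive = 0.97/0.06 = 97/6.
Target odds: 0.995 ÷ 0.005 = 199.
Require (97/6)ⁿ ≥ 199 ÷ (1/24) = 4776.
(97/6)³ = 912673/216 falls short of 4776 but (97/6)⁴ = 88529281/1296 reaches it, so n = 4.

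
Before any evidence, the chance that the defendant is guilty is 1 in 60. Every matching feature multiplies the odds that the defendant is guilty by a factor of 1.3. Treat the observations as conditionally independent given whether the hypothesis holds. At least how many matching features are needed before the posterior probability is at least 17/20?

23

Prior odds: (1/60) ÷ (59/60) = 1/59.
Likelihood ratio per matching feature = 1.3.
Target odds: 0.85 ÷ 0.15 = 17/3.
Require 1.3ⁿ ≥ 17/3 ÷ (1/59) = 1003/3.
1.3²² ≈321.184 falls short of 1003/3 but 1.3²³ ≈417.539 reaches it, so n = 23.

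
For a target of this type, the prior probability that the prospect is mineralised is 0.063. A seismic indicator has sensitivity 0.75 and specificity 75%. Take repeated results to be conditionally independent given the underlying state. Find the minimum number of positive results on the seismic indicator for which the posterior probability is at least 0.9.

Prior odds: 0.063 ÷ 0.937 = 63/937.
False-positive rate = 1 − 0.75 = 0.25; likelihood ratio of a positive = 0.75/0.25 = 3.
Target odds: 0.9 ÷ 0.1 = 9.
Require 3ⁿ ≥ 9 ÷ (63/937) = 937/7.
3⁴ = 81 falls short of 937/7 but 3⁵ = 243 reaches it, so n = 5.

5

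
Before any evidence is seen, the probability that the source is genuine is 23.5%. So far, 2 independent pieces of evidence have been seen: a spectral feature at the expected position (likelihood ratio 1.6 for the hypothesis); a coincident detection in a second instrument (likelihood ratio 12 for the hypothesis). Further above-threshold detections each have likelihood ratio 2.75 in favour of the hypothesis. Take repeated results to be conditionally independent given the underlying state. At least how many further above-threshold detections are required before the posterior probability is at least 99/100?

Prior odds = 0.235/0.765 = 47/153.
Combined Bayes factor of the evidence already in hand = 1.6 × 12 = 19.2.
Odds after that evidence = (47/153) × 19.2 = 1504/255.
Target odds = 0.99/0.01 = 99.
Need 2.75ⁿ ≥ 99 ÷ (1504/255) = 25245/1504.
2.75² = 7.5625 falls short of 25245/1504 but 2.75³ = 20.796875 reaches it, so n = 3.

3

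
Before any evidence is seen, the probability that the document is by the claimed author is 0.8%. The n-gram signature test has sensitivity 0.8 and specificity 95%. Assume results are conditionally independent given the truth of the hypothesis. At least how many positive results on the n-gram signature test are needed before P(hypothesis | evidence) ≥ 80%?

3

Prior odds = 0.008/0.992 = 1/124.
False-positive rate = 1 − 0.95 = 0.05; likelihood ratio of a positive = 0.8/0.05 = 16.
Target posterior odds = 0.8/0.2 = 4.
Require 16ⁿ ≥ 4 ÷ (1/124) = 496.
16² = 256 falls short of 496 but 16³ = 4096 reaches it, so n = 3.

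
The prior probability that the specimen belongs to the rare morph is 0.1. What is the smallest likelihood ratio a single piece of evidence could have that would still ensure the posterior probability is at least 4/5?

36

Prior odds = 0.1/0.9 = 1/9.
Target odds = 0.8/0.2 = 4.
Required Bayes factor = 4 ÷ (1/9) = 36.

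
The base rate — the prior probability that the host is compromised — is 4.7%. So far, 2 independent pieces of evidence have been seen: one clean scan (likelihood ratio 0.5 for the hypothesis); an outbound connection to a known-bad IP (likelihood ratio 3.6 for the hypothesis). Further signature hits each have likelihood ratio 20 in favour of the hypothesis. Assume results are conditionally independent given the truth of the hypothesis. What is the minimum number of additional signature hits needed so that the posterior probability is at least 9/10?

Prior odds = 0.047/0.953 = 47/953.
Combined Bayes factor of the evidence already in hand = 0.5 × 3.6 = 1.8.
Odds after that evidence = (47/953) × 1.8 = 423/4765.
Target odds = 0.9/0.1 = 9.
Need 20ⁿ ≥ 9 ÷ (423/4765) = 4765/47.
20¹ = 20 falls short of 4765/47 but 20² = 400 reaches it, so n = 2.

2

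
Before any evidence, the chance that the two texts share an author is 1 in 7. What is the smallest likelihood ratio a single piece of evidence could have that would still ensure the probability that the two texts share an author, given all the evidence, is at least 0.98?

294

Prior odds = (1/7)/(6/7) = 1/6.
Target odds = 0.98/0.02 = 49.
Required Bayes factor = 49 ÷ (1/6) = 294.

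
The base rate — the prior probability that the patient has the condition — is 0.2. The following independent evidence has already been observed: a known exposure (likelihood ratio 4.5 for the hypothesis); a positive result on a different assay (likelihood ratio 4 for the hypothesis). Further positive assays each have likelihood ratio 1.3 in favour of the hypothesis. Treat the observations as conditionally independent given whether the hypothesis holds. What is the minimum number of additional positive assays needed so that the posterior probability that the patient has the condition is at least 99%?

12

Prior odds = 0.2/0.8 = 0.25.
Combined Bayes factor of the evidence already in hand = 4.5 × 4 = 18.
Odds after that evidence = 0.25 × 18 = 4.5.
Target odds = 0.99/0.01 = 99.
Need 1.3ⁿ ≥ 99 ÷ 4.5 = 22.
1.3¹¹ ≈17.9216 falls short of 22 but 1.3¹² ≈23.2981 reaches it, so n = 12.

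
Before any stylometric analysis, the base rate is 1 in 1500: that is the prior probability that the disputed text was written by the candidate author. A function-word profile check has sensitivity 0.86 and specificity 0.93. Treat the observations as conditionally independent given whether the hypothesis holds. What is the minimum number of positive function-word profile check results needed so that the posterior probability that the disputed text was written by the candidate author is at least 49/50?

5

Prior odds: (1/1500) ÷ (1499/1500) = 1/1499.
False-positive rate = 1 − 0.93 = 0.07; likelihood ratio of a positive = 0.86/0.07 = 86/7.
Target posterior odds = 0.98/0.02 = 49.
Require (86/7)ⁿ ≥ 49 ÷ (1/1499) = 73451.
(86/7)⁴ = 54700816/2401 falls short of 73451 but (86/7)⁵ ≈279899 reaches it, so n = 5.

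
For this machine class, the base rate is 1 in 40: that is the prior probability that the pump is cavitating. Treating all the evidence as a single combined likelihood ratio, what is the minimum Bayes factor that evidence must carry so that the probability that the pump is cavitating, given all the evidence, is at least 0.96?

Prior odds = 0.025/0.975 = 1/39.
Target odds = 0.96/0.04 = 24.
Required Bayes factor = 24 ÷ (1/39) = 936.

936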